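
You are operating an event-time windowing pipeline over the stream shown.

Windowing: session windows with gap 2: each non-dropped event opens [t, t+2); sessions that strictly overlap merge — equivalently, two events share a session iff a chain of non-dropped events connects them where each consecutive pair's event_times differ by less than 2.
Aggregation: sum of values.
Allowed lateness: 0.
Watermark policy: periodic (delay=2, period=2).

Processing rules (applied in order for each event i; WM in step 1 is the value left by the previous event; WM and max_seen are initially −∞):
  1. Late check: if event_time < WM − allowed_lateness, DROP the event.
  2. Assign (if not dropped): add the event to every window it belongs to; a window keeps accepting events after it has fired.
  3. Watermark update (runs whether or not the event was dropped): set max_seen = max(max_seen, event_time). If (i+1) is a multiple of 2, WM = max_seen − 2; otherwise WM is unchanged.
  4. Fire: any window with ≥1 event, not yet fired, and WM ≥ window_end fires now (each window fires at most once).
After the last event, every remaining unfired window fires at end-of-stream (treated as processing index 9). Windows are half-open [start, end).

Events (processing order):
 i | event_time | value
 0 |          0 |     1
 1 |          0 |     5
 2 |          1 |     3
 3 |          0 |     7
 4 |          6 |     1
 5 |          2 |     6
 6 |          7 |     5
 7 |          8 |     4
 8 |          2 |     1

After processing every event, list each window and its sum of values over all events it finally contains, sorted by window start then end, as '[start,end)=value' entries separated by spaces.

[0,4)=22 [6,10)=10

i=0 t=0 v=1: → [0,2); WM=−∞
i=1 t=0 v=5: → [0,2); WM=-2
i=2 t=1 v=3: → [0,3); WM=-2
i=3 t=0 v=7: → [0,3); WM=-1
i=4 t=6 v=1: → [6,8); WM=-1
i=5 t=2 v=6: → [0,4); WM=4
i=6 t=7 v=5: → [6,9); WM=4
i=7 t=8 v=4: → [6,10); WM=6
i=8 t=2 v=1: DROP (t<6-0); WM=6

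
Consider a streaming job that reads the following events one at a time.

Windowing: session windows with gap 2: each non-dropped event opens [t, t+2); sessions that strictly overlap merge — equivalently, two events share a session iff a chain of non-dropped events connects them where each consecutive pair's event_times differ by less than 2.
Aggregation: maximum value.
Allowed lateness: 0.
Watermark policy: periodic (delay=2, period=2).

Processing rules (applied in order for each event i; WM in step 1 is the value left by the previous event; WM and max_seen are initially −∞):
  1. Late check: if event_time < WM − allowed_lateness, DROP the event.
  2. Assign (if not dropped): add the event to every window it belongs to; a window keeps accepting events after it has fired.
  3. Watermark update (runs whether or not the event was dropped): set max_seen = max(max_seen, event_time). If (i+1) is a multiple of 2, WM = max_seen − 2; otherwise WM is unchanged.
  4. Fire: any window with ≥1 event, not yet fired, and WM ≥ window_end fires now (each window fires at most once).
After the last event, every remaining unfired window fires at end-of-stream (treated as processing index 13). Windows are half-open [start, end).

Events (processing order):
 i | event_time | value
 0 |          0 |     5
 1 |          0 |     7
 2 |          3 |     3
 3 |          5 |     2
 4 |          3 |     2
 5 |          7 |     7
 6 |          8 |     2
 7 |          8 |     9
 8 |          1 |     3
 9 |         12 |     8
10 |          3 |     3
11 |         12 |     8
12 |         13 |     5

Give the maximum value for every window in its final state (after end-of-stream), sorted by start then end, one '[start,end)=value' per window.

i=0 t=0 v=5: → [0,2); WM=−∞
i=1 t=0 v=7: → [0,2); WM=-2
i=2 t=3 v=3: → [3,5); WM=-2
i=3 t=5 v=2: → [5,7); WM=3
i=4 t=3 v=2: → [3,5); WM=3
i=5 t=7 v=7: → [7,9); WM=5
i=6 t=8 v=2: → [7,10); WM=5
i=7 t=8 v=9: → [7,10); WM=6
i=8 t=1 v=3: DROP (t<6-0); WM=6
i=9 t=12 v=8: → [12,14); WM=10
i=10 t=3 v=3: DROP (t<10-0); WM=10
i=11 t=12 v=8: → [12,14); WM=10
i=12 t=13 v=5: → [12,15); WM=10

[0,2)=7 [3,5)=3 [5,7)=2 [7,10)=9 [12,15)=8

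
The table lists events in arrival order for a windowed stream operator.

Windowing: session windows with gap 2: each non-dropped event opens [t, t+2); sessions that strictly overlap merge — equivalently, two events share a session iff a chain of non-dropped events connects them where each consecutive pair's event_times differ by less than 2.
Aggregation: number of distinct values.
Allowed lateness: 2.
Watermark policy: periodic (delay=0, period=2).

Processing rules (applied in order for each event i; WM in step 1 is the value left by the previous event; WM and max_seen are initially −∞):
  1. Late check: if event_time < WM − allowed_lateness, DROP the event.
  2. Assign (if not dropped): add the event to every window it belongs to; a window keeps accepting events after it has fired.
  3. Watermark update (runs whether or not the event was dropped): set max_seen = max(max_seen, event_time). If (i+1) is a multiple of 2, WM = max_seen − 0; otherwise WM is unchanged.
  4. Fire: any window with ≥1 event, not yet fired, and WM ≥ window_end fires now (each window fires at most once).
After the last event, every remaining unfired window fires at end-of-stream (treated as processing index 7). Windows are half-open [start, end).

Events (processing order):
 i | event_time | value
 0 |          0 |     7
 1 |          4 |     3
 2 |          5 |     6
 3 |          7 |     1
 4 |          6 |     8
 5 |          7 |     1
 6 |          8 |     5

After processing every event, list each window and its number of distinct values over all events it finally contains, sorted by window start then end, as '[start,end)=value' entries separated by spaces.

i=0 t=0 v=7: → [0,2); WM=−∞
i=1 t=4 v=3: → [4,6); WM=4
i=2 t=5 v=6: → [4,7); WM=4
i=3 t=7 v=1: → [7,9); WM=7
i=4 t=6 v=8: → [4,9); WM=7
i=5 t=7 v=1: → [4,9); WM=7
i=6 t=8 v=5: → [4,10); WM=7

[0,2)=1 [4,10)=5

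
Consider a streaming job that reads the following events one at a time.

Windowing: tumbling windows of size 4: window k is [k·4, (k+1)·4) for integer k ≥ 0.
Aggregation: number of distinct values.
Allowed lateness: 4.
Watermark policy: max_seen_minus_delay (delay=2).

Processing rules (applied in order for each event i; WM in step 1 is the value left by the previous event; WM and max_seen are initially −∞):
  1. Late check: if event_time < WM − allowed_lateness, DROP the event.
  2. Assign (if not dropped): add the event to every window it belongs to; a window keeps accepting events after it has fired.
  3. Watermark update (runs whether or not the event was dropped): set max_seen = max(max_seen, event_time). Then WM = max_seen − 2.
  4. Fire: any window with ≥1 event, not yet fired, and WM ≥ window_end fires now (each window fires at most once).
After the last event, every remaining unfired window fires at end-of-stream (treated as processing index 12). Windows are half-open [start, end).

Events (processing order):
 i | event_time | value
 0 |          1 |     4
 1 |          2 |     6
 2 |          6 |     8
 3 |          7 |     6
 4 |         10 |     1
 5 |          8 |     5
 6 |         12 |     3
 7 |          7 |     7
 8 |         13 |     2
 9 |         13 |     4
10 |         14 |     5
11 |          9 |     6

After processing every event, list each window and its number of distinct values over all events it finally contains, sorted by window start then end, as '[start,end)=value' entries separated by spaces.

i=0 t=1 v=4: → [0,4); WM=-1
i=1 t=2 v=6: → [0,4); WM=0
i=2 t=6 v=8: → [4,8); WM=4; [0,4) fires=2
i=3 t=7 v=6: → [4,8); WM=5
i=4 t=10 v=1: → [8,12); WM=8; [4,8) fires=2
i=5 t=8 v=5: → [8,12); WM=8
i=6 t=12 v=3: → [12,16); WM=10
i=7 t=7 v=7: → [4,8); WM=10
i=8 t=13 v=2: → [12,16); WM=11
i=9 t=13 v=4: → [12,16); WM=11
i=10 t=14 v=5: → [12,16); WM=12; [8,12) fires=2
i=11 t=9 v=6: → [8,12); WM=12

[0,4)=2 [4,8)=3 [8,12)=3 [12,16)=4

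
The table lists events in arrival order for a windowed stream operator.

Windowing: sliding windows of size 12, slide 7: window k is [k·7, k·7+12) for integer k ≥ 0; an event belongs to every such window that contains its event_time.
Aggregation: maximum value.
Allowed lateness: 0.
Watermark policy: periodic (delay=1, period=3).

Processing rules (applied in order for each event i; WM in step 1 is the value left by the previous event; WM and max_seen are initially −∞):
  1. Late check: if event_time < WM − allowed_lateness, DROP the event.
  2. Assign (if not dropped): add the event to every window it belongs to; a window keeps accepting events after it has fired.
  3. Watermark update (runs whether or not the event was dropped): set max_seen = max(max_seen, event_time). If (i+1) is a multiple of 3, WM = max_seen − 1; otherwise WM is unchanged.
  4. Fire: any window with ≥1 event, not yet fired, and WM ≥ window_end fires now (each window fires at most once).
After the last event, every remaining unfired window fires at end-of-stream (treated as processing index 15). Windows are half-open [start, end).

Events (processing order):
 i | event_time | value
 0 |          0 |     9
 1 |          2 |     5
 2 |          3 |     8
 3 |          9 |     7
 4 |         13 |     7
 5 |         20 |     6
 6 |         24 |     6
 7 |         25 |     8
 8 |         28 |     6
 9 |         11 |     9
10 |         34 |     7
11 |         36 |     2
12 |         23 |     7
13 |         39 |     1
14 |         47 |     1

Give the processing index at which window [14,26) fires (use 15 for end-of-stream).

8

i=0 t=0 v=9: → [0,12); WM=−∞
i=1 t=2 v=5: → [0,12); WM=−∞
i=2 t=3 v=8: → [0,12); WM=2
i=3 t=9 v=7: → [7,19),[0,12); WM=2
i=4 t=13 v=7: → [7,19); WM=2
i=5 t=20 v=6: → [14,26); WM=19; [0,12) fires=9 [7,19) fires=7
i=6 t=24 v=6: → [21,33),[14,26); WM=19
i=7 t=25 v=8: → [21,33),[14,26); WM=19
i=8 t=28 v=6: → [28,40),[21,33); WM=27; [14,26) fires=8
i=9 t=11 v=9: DROP (t<27-0); WM=27
i=10 t=34 v=7: → [28,40); WM=27
i=11 t=36 v=2: → [35,47),[28,40); WM=35; [21,33) fires=8
i=12 t=23 v=7: DROP (t<35-0); WM=35
i=13 t=39 v=1: → [35,47),[28,40); WM=35
i=14 t=47 v=1: → [42,54); WM=46; [28,40) fires=7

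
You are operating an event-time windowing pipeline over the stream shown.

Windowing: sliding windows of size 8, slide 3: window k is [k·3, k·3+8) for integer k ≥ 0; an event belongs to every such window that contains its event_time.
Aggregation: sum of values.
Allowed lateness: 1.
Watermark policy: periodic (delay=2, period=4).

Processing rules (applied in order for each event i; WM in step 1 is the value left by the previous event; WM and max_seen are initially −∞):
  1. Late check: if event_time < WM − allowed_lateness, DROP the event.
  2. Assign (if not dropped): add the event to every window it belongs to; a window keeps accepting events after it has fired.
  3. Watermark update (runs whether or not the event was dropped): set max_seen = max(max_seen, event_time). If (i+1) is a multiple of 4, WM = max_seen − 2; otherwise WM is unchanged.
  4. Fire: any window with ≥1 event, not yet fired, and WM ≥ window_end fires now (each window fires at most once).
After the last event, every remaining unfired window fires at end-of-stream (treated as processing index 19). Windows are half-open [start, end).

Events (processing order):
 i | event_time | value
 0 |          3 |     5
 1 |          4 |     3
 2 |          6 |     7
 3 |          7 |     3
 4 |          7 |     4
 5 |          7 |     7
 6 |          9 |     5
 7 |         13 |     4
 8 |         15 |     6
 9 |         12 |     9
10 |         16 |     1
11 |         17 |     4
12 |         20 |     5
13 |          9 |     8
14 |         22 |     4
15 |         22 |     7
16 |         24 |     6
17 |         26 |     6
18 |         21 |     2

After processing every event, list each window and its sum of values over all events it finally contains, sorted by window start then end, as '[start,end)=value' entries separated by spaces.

i=0 t=3 v=5: → [3,11),[0,8); WM=−∞
i=1 t=4 v=3: → [3,11),[0,8); WM=−∞
i=2 t=6 v=7: → [6,14),[3,11),[0,8); WM=−∞
i=3 t=7 v=3: → [6,14),[3,11),[0,8); WM=5
i=4 t=7 v=4: → [6,14),[3,11),[0,8); WM=5
i=5 t=7 v=7: → [6,14),[3,11),[0,8); WM=5
i=6 t=9 v=5: → [9,17),[6,14),[3,11); WM=5
i=7 t=13 v=4: → [12,20),[9,17),[6,14); WM=11; [0,8) fires=29 [3,11) fires=34
i=8 t=15 v=6: → [15,23),[12,20),[9,17); WM=11
i=9 t=12 v=9: → [12,20),[9,17),[6,14); WM=11
i=10 t=16 v=1: → [15,23),[12,20),[9,17); WM=11
i=11 t=17 v=4: → [15,23),[12,20); WM=15; [6,14) fires=39
i=12 t=20 v=5: → [18,26),[15,23); WM=15
i=13 t=9 v=8: DROP (t<15-1); WM=15
i=14 t=22 v=4: → [21,29),[18,26),[15,23); WM=15
i=15 t=22 v=7: → [21,29),[18,26),[15,23); WM=20; [9,17) fires=25 [12,20) fires=24
i=16 t=24 v=6: → [24,32),[21,29),[18,26); WM=20
i=17 t=26 v=6: → [24,32),[21,29); WM=20
i=18 t=21 v=2: → [21,29),[18,26),[15,23); WM=20

[0,8)=29 [3,11)=34 [6,14)=39 [9,17)=25 [12,20)=24 [15,23)=29 [18,26)=24 [21,29)=25 [24,32)=12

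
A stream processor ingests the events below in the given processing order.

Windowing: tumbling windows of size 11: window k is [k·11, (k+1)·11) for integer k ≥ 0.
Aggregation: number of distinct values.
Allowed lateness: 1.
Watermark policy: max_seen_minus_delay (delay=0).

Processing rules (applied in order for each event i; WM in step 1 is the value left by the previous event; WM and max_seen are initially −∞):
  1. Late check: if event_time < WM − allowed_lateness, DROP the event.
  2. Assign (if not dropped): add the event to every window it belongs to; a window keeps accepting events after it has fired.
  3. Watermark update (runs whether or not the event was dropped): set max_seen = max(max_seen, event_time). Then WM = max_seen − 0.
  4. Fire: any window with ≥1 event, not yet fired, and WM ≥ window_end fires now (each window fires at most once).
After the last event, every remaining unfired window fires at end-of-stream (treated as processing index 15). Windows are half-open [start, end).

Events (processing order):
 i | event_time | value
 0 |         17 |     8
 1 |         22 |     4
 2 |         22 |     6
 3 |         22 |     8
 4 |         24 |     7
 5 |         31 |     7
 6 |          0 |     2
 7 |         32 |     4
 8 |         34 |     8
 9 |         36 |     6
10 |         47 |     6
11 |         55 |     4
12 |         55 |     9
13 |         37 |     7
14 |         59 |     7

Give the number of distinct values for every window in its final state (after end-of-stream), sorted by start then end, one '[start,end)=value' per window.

[11,22)=1 [22,33)=4 [33,44)=2 [44,55)=1 [55,66)=3

i=0 t=17 v=8: → [11,22); WM=17
i=1 t=22 v=4: → [22,33); WM=22; [11,22) fires=1
i=2 t=22 v=6: → [22,33); WM=22
i=3 t=22 v=8: → [22,33); WM=22
i=4 t=24 v=7: → [22,33); WM=24
i=5 t=31 v=7: → [22,33); WM=31
i=6 t=0 v=2: DROP (t<31-1); WM=31
i=7 t=32 v=4: → [22,33); WM=32
i=8 t=34 v=8: → [33,44); WM=34; [22,33) fires=4
i=9 t=36 v=6: → [33,44); WM=36
i=10 t=47 v=6: → [44,55); WM=47; [33,44) fires=2
i=11 t=55 v=4: → [55,66); WM=55; [44,55) fires=1
i=12 t=55 v=9: → [55,66); WM=55
i=13 t=37 v=7: DROP (t<55-1); WM=55
i=14 t=59 v=7: → [55,66); WM=59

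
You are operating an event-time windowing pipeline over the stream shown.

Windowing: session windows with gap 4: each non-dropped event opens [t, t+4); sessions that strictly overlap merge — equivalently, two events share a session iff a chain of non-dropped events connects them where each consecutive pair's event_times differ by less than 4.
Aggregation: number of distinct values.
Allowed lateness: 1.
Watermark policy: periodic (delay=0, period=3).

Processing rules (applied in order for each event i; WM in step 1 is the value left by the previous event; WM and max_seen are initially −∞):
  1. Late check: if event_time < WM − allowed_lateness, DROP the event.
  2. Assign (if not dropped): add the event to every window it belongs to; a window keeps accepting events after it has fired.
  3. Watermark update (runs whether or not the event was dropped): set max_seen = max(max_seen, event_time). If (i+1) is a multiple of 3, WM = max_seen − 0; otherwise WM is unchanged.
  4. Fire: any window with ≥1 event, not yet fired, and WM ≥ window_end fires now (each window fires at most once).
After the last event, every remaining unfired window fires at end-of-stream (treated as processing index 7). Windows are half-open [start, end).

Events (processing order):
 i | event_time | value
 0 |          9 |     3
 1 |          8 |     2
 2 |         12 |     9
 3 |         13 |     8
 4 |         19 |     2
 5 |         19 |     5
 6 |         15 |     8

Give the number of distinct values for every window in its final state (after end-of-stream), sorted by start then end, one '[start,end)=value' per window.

[8,17)=4 [19,23)=2

i=0 t=9 v=3: → [9,13); WM=−∞
i=1 t=8 v=2: → [8,13); WM=−∞
i=2 t=12 v=9: → [8,16); WM=12
i=3 t=13 v=8: → [8,17); WM=12
i=4 t=19 v=2: → [19,23); WM=12
i=5 t=19 v=5: → [19,23); WM=19
i=6 t=15 v=8: DROP (t<19-1); WM=19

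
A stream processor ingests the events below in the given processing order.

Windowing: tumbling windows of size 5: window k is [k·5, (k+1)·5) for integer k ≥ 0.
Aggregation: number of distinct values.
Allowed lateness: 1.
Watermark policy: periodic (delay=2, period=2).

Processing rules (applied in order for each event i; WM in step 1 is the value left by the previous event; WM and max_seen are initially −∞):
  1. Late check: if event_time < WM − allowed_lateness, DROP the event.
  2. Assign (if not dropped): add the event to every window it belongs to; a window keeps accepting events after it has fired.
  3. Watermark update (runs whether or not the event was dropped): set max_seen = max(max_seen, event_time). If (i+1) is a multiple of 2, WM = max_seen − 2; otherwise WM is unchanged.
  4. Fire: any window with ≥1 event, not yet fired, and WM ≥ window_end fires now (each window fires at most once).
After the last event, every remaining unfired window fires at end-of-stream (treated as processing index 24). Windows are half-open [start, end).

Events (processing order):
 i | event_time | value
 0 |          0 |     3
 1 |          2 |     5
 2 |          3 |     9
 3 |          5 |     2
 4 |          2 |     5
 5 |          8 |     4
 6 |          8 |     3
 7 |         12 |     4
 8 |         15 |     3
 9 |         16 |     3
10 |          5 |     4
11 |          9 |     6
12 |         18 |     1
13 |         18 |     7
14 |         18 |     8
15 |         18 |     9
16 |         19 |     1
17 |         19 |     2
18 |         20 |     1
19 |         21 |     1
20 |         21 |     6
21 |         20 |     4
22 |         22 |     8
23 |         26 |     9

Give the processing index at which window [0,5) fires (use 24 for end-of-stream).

i=0 t=0 v=3: → [0,5); WM=−∞
i=1 t=2 v=5: → [0,5); WM=0
i=2 t=3 v=9: → [0,5); WM=0
i=3 t=5 v=2: → [5,10); WM=3
i=4 t=2 v=5: → [0,5); WM=3
i=5 t=8 v=4: → [5,10); WM=6; [0,5) fires=3
i=6 t=8 v=3: → [5,10); WM=6
i=7 t=12 v=4: → [10,15); WM=10; [5,10) fires=3
i=8 t=15 v=3: → [15,20); WM=10
i=9 t=16 v=3: → [15,20); WM=14
i=10 t=5 v=4: DROP (t<14-1); WM=14
i=11 t=9 v=6: DROP (t<14-1); WM=14
i=12 t=18 v=1: → [15,20); WM=14
i=13 t=18 v=7: → [15,20); WM=16; [10,15) fires=1
i=14 t=18 v=8: → [15,20); WM=16
i=15 t=18 v=9: → [15,20); WM=16
i=16 t=19 v=1: → [15,20); WM=16
i=17 t=19 v=2: → [15,20); WM=17
i=18 t=20 v=1: → [20,25); WM=17
i=19 t=21 v=1: → [20,25); WM=19
i=20 t=21 v=6: → [20,25); WM=19
i=21 t=20 v=4: → [20,25); WM=19
i=22 t=22 v=8: → [20,25); WM=19
i=23 t=26 v=9: → [25,30); WM=24; [15,20) fires=6

5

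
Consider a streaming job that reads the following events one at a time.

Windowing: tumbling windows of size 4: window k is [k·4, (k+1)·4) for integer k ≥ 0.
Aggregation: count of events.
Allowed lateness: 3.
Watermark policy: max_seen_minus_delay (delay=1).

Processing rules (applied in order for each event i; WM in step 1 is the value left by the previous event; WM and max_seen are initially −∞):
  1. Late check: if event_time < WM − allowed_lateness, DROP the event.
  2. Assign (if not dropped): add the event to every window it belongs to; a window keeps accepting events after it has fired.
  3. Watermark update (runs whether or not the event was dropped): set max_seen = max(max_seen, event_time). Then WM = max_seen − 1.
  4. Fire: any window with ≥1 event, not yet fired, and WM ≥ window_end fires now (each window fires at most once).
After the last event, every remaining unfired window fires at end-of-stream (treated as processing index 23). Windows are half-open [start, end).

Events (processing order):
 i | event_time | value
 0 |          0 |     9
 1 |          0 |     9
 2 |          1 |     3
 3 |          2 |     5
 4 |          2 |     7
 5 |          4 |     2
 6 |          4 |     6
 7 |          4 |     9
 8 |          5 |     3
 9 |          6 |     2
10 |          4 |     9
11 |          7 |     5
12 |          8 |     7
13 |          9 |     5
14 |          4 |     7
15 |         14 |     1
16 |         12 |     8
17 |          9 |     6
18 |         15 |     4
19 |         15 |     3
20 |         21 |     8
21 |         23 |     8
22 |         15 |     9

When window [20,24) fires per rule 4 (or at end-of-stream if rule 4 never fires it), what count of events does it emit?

i=0 t=0 v=9: → [0,4); WM=-1
i=1 t=0 v=9: → [0,4); WM=-1
i=2 t=1 v=3: → [0,4); WM=0
i=3 t=2 v=5: → [0,4); WM=1
i=4 t=2 v=7: → [0,4); WM=1
i=5 t=4 v=2: → [4,8); WM=3
i=6 t=4 v=6: → [4,8); WM=3
i=7 t=4 v=9: → [4,8); WM=3
i=8 t=5 v=3: → [4,8); WM=4; [0,4) fires=5
i=9 t=6 v=2: → [4,8); WM=5
i=10 t=4 v=9: → [4,8); WM=5
i=11 t=7 v=5: → [4,8); WM=6
i=12 t=8 v=7: → [8,12); WM=7
i=13 t=9 v=5: → [8,12); WM=8; [4,8) fires=7
i=14 t=4 v=7: DROP (t<8-3); WM=8
i=15 t=14 v=1: → [12,16); WM=13; [8,12) fires=2
i=16 t=12 v=8: → [12,16); WM=13
i=17 t=9 v=6: DROP (t<13-3); WM=13
i=18 t=15 v=4: → [12,16); WM=14
i=19 t=15 v=3: → [12,16); WM=14
i=20 t=21 v=8: → [20,24); WM=20; [12,16) fires=4
i=21 t=23 v=8: → [20,24); WM=22
i=22 t=15 v=9: DROP (t<22-3); WM=22

2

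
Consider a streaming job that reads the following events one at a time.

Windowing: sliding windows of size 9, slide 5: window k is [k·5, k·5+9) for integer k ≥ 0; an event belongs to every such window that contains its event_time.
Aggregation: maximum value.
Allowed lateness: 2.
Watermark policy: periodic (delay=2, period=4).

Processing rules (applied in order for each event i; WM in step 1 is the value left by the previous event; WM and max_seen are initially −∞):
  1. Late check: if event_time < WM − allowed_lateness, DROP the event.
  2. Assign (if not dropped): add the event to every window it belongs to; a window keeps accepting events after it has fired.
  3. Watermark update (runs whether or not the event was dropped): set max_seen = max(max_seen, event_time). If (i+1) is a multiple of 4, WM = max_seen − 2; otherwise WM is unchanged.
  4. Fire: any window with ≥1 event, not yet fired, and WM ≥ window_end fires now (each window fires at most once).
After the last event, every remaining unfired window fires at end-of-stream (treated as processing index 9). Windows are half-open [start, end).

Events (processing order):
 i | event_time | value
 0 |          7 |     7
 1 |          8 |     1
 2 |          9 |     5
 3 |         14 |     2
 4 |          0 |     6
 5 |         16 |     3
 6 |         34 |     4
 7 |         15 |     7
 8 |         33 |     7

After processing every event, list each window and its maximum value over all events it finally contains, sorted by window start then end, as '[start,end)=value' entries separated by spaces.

[0,9)=7 [5,14)=7 [10,19)=7 [15,24)=7 [25,34)=7 [30,39)=7

i=0 t=7 v=7: → [5,14),[0,9); WM=−∞
i=1 t=8 v=1: → [5,14),[0,9); WM=−∞
i=2 t=9 v=5: → [5,14); WM=−∞
i=3 t=14 v=2: → [10,19); WM=12; [0,9) fires=7
i=4 t=0 v=6: DROP (t<12-2); WM=12
i=5 t=16 v=3: → [15,24),[10,19); WM=12
i=6 t=34 v=4: → [30,39); WM=12
i=7 t=15 v=7: → [15,24),[10,19); WM=32; [5,14) fires=7 [10,19) fires=7 [15,24) fires=7
i=8 t=33 v=7: → [30,39),[25,34); WM=32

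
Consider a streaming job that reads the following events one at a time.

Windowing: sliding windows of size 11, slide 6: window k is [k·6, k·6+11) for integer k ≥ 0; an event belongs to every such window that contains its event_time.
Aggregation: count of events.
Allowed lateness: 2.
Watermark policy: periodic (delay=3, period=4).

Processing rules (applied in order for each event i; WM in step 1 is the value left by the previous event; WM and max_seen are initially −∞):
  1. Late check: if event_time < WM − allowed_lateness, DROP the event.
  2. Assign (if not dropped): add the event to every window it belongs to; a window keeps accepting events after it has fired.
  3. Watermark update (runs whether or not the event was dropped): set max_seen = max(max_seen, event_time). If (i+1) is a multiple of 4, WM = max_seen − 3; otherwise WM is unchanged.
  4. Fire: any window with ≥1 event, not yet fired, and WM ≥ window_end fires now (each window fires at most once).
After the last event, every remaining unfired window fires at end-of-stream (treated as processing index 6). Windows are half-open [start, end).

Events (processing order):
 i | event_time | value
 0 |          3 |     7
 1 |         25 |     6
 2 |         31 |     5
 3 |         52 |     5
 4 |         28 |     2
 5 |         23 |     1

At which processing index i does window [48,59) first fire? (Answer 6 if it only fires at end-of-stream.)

6

i=0 t=3 v=7: → [0,11); WM=−∞
i=1 t=25 v=6: → [24,35),[18,29); WM=−∞
i=2 t=31 v=5: → [30,41),[24,35); WM=−∞
i=3 t=52 v=5: → [48,59),[42,53); WM=49; [0,11) fires=1 [18,29) fires=1 [24,35) fires=2 [30,41) fires=1
i=4 t=28 v=2: DROP (t<49-2); WM=49
i=5 t=23 v=1: DROP (t<49-2); WM=49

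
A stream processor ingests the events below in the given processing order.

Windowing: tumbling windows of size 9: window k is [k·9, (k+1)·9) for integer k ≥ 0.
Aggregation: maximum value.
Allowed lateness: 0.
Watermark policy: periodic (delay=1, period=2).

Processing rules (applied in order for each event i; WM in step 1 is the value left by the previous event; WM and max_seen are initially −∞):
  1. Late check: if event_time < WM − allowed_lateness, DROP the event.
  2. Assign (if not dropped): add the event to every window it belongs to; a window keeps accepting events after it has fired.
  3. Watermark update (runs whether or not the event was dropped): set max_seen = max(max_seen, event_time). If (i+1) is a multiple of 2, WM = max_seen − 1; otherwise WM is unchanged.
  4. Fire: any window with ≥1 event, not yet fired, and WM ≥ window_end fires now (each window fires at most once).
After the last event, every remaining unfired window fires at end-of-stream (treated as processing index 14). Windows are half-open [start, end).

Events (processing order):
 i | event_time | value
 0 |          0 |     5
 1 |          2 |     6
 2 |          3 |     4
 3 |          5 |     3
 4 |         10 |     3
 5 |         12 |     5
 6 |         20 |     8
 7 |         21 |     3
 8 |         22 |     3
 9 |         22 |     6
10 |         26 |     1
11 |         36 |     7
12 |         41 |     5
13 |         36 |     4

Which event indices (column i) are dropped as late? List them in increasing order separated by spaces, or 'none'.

i=0 t=0 v=5: → [0,9); WM=−∞
i=1 t=2 v=6: → [0,9); WM=1
i=2 t=3 v=4: → [0,9); WM=1
i=3 t=5 v=3: → [0,9); WM=4
i=4 t=10 v=3: → [9,18); WM=4
i=5 t=12 v=5: → [9,18); WM=11; [0,9) fires=6
i=6 t=20 v=8: → [18,27); WM=11
i=7 t=21 v=3: → [18,27); WM=20; [9,18) fires=5
i=8 t=22 v=3: → [18,27); WM=20
i=9 t=22 v=6: → [18,27); WM=21
i=10 t=26 v=1: → [18,27); WM=21
i=11 t=36 v=7: → [36,45); WM=35; [18,27) fires=8
i=12 t=41 v=5: → [36,45); WM=35
i=13 t=36 v=4: → [36,45); WM=40

none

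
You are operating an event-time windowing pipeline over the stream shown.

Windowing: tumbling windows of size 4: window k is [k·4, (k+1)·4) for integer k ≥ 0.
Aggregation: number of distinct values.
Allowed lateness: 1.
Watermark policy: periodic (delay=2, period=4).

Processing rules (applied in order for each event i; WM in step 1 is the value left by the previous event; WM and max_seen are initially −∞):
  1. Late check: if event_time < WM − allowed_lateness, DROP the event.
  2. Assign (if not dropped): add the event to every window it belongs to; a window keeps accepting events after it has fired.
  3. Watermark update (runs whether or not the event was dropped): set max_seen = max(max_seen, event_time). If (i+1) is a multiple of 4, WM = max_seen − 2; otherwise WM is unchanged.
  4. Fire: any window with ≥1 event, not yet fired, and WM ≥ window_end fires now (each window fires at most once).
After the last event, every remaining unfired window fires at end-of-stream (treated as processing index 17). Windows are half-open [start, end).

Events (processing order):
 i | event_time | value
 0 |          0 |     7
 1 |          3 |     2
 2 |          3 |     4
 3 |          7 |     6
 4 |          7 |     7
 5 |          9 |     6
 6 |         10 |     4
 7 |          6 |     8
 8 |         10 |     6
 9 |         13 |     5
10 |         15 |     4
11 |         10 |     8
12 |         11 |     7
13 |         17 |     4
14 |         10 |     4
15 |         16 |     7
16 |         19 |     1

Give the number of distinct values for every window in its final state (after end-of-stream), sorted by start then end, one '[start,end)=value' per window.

i=0 t=0 v=7: → [0,4); WM=−∞
i=1 t=3 v=2: → [0,4); WM=−∞
i=2 t=3 v=4: → [0,4); WM=−∞
i=3 t=7 v=6: → [4,8); WM=5; [0,4) fires=3
i=4 t=7 v=7: → [4,8); WM=5
i=5 t=9 v=6: → [8,12); WM=5
i=6 t=10 v=4: → [8,12); WM=5
i=7 t=6 v=8: → [4,8); WM=8; [4,8) fires=3
i=8 t=10 v=6: → [8,12); WM=8
i=9 t=13 v=5: → [12,16); WM=8
i=10 t=15 v=4: → [12,16); WM=8
i=11 t=10 v=8: → [8,12); WM=13; [8,12) fires=3
i=12 t=11 v=7: DROP (t<13-1); WM=13
i=13 t=17 v=4: → [16,20); WM=13
i=14 t=10 v=4: DROP (t<13-1); WM=13
i=15 t=16 v=7: → [16,20); WM=15
i=16 t=19 v=1: → [16,20); WM=15

[0,4)=3 [4,8)=3 [8,12)=3 [12,16)=2 [16,20)=3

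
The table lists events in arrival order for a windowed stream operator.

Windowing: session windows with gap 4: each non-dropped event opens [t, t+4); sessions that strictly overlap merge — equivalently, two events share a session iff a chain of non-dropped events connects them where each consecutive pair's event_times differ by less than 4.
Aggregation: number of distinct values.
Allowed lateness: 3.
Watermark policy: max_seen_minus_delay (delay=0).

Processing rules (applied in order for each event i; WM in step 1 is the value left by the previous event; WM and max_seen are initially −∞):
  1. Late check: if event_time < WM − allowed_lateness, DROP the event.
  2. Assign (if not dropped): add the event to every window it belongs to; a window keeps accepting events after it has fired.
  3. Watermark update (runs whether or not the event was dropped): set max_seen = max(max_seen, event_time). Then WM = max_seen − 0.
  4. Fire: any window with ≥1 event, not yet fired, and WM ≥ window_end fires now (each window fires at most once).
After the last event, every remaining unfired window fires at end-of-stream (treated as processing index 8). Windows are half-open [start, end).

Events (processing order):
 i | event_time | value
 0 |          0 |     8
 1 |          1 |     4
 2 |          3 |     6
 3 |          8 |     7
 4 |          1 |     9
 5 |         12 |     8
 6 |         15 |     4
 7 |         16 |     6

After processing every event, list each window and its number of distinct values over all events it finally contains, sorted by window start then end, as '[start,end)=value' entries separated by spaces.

i=0 t=0 v=8: → [0,4); WM=0
i=1 t=1 v=4: → [0,5); WM=1
i=2 t=3 v=6: → [0,7); WM=3
i=3 t=8 v=7: → [8,12); WM=8
i=4 t=1 v=9: DROP (t<8-3); WM=8
i=5 t=12 v=8: → [12,16); WM=12
i=6 t=15 v=4: → [12,19); WM=15
i=7 t=16 v=6: → [12,20); WM=16

[0,7)=3 [8,12)=1 [12,20)=3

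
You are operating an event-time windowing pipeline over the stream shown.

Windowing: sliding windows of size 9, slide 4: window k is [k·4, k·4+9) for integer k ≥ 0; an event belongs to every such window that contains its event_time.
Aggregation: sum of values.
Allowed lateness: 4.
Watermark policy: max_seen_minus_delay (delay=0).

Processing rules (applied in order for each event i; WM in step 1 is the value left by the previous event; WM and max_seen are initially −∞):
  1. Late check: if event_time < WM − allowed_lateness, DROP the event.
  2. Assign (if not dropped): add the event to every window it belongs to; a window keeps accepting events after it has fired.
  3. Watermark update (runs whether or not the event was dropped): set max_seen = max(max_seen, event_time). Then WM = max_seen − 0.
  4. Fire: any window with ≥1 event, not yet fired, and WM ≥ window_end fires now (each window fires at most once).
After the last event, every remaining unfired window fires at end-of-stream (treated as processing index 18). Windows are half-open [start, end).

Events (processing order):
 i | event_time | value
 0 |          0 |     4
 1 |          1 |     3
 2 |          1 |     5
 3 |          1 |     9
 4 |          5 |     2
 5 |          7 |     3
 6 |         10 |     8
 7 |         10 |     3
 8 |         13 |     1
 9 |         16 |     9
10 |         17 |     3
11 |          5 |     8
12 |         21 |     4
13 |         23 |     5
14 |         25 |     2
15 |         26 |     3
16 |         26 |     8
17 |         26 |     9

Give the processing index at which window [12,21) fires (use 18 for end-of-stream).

12

i=0 t=0 v=4: → [0,9); WM=0
i=1 t=1 v=3: → [0,9); WM=1
i=2 t=1 v=5: → [0,9); WM=1
i=3 t=1 v=9: → [0,9); WM=1
i=4 t=5 v=2: → [4,13),[0,9); WM=5
i=5 t=7 v=3: → [4,13),[0,9); WM=7
i=6 t=10 v=8: → [8,17),[4,13); WM=10; [0,9) fires=26
i=7 t=10 v=3: → [8,17),[4,13); WM=10
i=8 t=13 v=1: → [12,21),[8,17); WM=13; [4,13) fires=16
i=9 t=16 v=9: → [16,25),[12,21),[8,17); WM=16
i=10 t=17 v=3: → [16,25),[12,21); WM=17; [8,17) fires=21
i=11 t=5 v=8: DROP (t<17-4); WM=17
i=12 t=21 v=4: → [20,29),[16,25); WM=21; [12,21) fires=13
i=13 t=23 v=5: → [20,29),[16,25); WM=23
i=14 t=25 v=2: → [24,33),[20,29); WM=25; [16,25) fires=21
i=15 t=26 v=3: → [24,33),[20,29); WM=26
i=16 t=26 v=8: → [24,33),[20,29); WM=26
i=17 t=26 v=9: → [24,33),[20,29); WM=26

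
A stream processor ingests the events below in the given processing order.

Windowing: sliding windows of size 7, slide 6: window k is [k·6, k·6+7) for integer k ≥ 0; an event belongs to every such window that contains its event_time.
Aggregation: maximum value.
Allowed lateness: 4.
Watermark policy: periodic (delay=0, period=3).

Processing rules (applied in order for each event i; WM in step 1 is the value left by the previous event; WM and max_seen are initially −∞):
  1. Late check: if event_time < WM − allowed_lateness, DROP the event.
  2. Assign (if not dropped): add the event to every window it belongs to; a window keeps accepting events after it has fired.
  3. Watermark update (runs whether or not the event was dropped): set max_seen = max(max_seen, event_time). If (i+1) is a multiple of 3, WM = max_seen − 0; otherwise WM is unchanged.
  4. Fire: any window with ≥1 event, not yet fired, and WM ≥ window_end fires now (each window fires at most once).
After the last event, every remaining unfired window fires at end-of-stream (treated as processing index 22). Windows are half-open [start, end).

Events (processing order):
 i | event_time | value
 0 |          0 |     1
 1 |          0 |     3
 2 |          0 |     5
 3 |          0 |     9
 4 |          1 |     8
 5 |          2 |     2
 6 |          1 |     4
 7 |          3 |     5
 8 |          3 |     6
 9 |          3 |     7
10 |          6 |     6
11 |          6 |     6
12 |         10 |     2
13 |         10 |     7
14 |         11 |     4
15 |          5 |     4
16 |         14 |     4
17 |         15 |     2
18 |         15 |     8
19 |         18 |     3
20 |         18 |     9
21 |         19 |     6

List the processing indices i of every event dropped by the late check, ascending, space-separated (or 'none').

i=0 t=0 v=1: → [0,7); WM=−∞
i=1 t=0 v=3: → [0,7); WM=−∞
i=2 t=0 v=5: → [0,7); WM=0
i=3 t=0 v=9: → [0,7); WM=0
i=4 t=1 v=8: → [0,7); WM=0
i=5 t=2 v=2: → [0,7); WM=2
i=6 t=1 v=4: → [0,7); WM=2
i=7 t=3 v=5: → [0,7); WM=2
i=8 t=3 v=6: → [0,7); WM=3
i=9 t=3 v=7: → [0,7); WM=3
i=10 t=6 v=6: → [6,13),[0,7); WM=3
i=11 t=6 v=6: → [6,13),[0,7); WM=6
i=12 t=10 v=2: → [6,13); WM=6
i=13 t=10 v=7: → [6,13); WM=6
i=14 t=11 v=4: → [6,13); WM=11; [0,7) fires=9
i=15 t=5 v=4: DROP (t<11-4); WM=11
i=16 t=14 v=4: → [12,19); WM=11
i=17 t=15 v=2: → [12,19); WM=15; [6,13) fires=7
i=18 t=15 v=8: → [12,19); WM=15
i=19 t=18 v=3: → [18,25),[12,19); WM=15
i=20 t=18 v=9: → [18,25),[12,19); WM=18
i=21 t=19 v=6: → [18,25); WM=18

15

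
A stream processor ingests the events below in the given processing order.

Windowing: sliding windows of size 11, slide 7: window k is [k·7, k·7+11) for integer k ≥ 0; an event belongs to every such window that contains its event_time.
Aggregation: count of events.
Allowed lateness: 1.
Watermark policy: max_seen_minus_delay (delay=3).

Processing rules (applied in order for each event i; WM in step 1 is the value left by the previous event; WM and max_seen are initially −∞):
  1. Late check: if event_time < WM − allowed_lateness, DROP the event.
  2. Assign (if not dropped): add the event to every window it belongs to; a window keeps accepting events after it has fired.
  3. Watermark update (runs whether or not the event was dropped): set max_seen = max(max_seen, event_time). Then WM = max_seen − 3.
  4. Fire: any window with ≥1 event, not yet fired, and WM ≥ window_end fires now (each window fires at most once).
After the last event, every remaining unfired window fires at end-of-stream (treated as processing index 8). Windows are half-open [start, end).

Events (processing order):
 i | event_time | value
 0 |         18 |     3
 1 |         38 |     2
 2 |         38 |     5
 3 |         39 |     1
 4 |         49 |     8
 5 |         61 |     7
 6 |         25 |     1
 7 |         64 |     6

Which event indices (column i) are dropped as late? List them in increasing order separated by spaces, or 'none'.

i=0 t=18 v=3: → [14,25); WM=15
i=1 t=38 v=2: → [35,46),[28,39); WM=35; [14,25) fires=1
i=2 t=38 v=5: → [35,46),[28,39); WM=35
i=3 t=39 v=1: → [35,46); WM=36
i=4 t=49 v=8: → [49,60),[42,53); WM=46; [28,39) fires=2 [35,46) fires=3
i=5 t=61 v=7: → [56,67); WM=58; [42,53) fires=1
i=6 t=25 v=1: DROP (t<58-1); WM=58
i=7 t=64 v=6: → [63,74),[56,67); WM=61; [49,60) fires=1

6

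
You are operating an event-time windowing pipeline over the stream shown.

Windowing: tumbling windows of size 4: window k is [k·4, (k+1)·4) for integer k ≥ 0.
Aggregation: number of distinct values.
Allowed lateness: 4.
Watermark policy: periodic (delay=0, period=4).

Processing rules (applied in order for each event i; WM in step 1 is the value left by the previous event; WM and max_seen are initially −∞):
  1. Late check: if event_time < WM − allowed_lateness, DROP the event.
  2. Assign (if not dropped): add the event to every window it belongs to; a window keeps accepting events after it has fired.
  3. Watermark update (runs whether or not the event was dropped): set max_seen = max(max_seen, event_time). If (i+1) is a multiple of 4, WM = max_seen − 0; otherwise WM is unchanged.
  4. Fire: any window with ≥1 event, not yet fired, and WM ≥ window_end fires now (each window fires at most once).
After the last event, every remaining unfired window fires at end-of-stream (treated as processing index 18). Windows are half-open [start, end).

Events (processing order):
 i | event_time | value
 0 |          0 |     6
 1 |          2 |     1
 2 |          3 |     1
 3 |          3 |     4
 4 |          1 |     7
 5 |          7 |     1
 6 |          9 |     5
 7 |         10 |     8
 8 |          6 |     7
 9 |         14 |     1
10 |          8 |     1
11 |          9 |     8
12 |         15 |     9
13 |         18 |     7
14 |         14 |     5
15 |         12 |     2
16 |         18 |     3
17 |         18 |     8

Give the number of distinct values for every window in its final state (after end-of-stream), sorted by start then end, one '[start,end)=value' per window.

[0,4)=4 [4,8)=2 [8,12)=3 [12,16)=4 [16,20)=3

i=0 t=0 v=6: → [0,4); WM=−∞
i=1 t=2 v=1: → [0,4); WM=−∞
i=2 t=3 v=1: → [0,4); WM=−∞
i=3 t=3 v=4: → [0,4); WM=3
i=4 t=1 v=7: → [0,4); WM=3
i=5 t=7 v=1: → [4,8); WM=3
i=6 t=9 v=5: → [8,12); WM=3
i=7 t=10 v=8: → [8,12); WM=10; [0,4) fires=4 [4,8) fires=1
i=8 t=6 v=7: → [4,8); WM=10
i=9 t=14 v=1: → [12,16); WM=10
i=10 t=8 v=1: → [8,12); WM=10
i=11 t=9 v=8: → [8,12); WM=14; [8,12) fires=3
i=12 t=15 v=9: → [12,16); WM=14
i=13 t=18 v=7: → [16,20); WM=14
i=14 t=14 v=5: → [12,16); WM=14
i=15 t=12 v=2: → [12,16); WM=18; [12,16) fires=4
i=16 t=18 v=3: → [16,20); WM=18
i=17 t=18 v=8: → [16,20); WM=18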